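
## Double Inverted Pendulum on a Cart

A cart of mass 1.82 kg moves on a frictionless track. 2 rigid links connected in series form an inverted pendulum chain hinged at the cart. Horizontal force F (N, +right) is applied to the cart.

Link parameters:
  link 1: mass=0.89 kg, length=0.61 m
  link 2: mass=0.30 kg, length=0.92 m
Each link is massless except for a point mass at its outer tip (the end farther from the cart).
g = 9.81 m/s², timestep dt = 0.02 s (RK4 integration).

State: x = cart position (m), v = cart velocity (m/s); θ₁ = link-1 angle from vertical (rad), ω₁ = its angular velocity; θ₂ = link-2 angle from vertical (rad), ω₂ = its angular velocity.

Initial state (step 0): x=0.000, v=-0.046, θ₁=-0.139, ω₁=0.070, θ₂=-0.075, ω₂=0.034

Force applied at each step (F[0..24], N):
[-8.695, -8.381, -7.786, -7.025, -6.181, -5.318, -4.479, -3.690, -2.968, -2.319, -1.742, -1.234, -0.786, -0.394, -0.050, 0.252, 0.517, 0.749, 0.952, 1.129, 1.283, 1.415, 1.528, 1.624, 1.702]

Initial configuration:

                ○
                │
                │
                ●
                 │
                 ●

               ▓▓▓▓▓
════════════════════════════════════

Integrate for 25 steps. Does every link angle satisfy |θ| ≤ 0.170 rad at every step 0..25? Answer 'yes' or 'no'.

apply F[0]=-8.695 → step 1: x=-0.002, v=-0.123, θ₁=-0.137, ω₁=0.144, θ₂=-0.074, ω₂=0.053
apply F[1]=-8.381 → step 2: x=-0.005, v=-0.197, θ₁=-0.133, ω₁=0.214, θ₂=-0.073, ω₂=0.071
apply F[2]=-7.786 → step 3: x=-0.010, v=-0.266, θ₁=-0.128, ω₁=0.276, θ₂=-0.071, ω₂=0.088
apply F[3]=-7.025 → step 4: x=-0.015, v=-0.326, θ₁=-0.122, ω₁=0.329, θ₂=-0.069, ω₂=0.104
apply F[4]=-6.181 → step 5: x=-0.022, v=-0.379, θ₁=-0.115, ω₁=0.371, θ₂=-0.067, ω₂=0.119
apply F[5]=-5.318 → step 6: x=-0.031, v=-0.423, θ₁=-0.108, ω₁=0.402, θ₂=-0.065, ω₂=0.132
apply F[6]=-4.479 → step 7: x=-0.039, v=-0.459, θ₁=-0.099, ω₁=0.423, θ₂=-0.062, ω₂=0.144
apply F[7]=-3.690 → step 8: x=-0.049, v=-0.487, θ₁=-0.091, ω₁=0.435, θ₂=-0.059, ω₂=0.154
apply F[8]=-2.968 → step 9: x=-0.059, v=-0.509, θ₁=-0.082, ω₁=0.439, θ₂=-0.056, ω₂=0.162
apply F[9]=-2.319 → step 10: x=-0.069, v=-0.524, θ₁=-0.073, ω₁=0.437, θ₂=-0.052, ω₂=0.169
apply F[10]=-1.742 → step 11: x=-0.080, v=-0.535, θ₁=-0.065, ω₁=0.430, θ₂=-0.049, ω₂=0.174
apply F[11]=-1.234 → step 12: x=-0.090, v=-0.541, θ₁=-0.056, ω₁=0.419, θ₂=-0.045, ω₂=0.178
apply F[12]=-0.786 → step 13: x=-0.101, v=-0.543, θ₁=-0.048, ω₁=0.404, θ₂=-0.042, ω₂=0.180
apply F[13]=-0.394 → step 14: x=-0.112, v=-0.541, θ₁=-0.040, ω₁=0.388, θ₂=-0.038, ω₂=0.181
apply F[14]=-0.050 → step 15: x=-0.123, v=-0.537, θ₁=-0.033, ω₁=0.369, θ₂=-0.035, ω₂=0.181
apply F[15]=+0.252 → step 16: x=-0.134, v=-0.531, θ₁=-0.025, ω₁=0.350, θ₂=-0.031, ω₂=0.180
apply F[16]=+0.517 → step 17: x=-0.144, v=-0.523, θ₁=-0.019, ω₁=0.330, θ₂=-0.027, ω₂=0.178
apply F[17]=+0.749 → step 18: x=-0.154, v=-0.512, θ₁=-0.012, ω₁=0.309, θ₂=-0.024, ω₂=0.175
apply F[18]=+0.952 → step 19: x=-0.165, v=-0.501, θ₁=-0.006, ω₁=0.289, θ₂=-0.020, ω₂=0.171
apply F[19]=+1.129 → step 20: x=-0.174, v=-0.488, θ₁=-0.001, ω₁=0.268, θ₂=-0.017, ω₂=0.167
apply F[20]=+1.283 → step 21: x=-0.184, v=-0.474, θ₁=0.005, ω₁=0.248, θ₂=-0.014, ω₂=0.162
apply F[21]=+1.415 → step 22: x=-0.193, v=-0.459, θ₁=0.009, ω₁=0.228, θ₂=-0.011, ω₂=0.156
apply F[22]=+1.528 → step 23: x=-0.202, v=-0.444, θ₁=0.014, ω₁=0.209, θ₂=-0.008, ω₂=0.151
apply F[23]=+1.624 → step 24: x=-0.211, v=-0.428, θ₁=0.018, ω₁=0.190, θ₂=-0.005, ω₂=0.144
apply F[24]=+1.702 → step 25: x=-0.220, v=-0.412, θ₁=0.021, ω₁=0.173, θ₂=-0.002, ω₂=0.138
Max |angle| over trajectory = 0.139 rad; bound = 0.170 → within bound.

Answer: yes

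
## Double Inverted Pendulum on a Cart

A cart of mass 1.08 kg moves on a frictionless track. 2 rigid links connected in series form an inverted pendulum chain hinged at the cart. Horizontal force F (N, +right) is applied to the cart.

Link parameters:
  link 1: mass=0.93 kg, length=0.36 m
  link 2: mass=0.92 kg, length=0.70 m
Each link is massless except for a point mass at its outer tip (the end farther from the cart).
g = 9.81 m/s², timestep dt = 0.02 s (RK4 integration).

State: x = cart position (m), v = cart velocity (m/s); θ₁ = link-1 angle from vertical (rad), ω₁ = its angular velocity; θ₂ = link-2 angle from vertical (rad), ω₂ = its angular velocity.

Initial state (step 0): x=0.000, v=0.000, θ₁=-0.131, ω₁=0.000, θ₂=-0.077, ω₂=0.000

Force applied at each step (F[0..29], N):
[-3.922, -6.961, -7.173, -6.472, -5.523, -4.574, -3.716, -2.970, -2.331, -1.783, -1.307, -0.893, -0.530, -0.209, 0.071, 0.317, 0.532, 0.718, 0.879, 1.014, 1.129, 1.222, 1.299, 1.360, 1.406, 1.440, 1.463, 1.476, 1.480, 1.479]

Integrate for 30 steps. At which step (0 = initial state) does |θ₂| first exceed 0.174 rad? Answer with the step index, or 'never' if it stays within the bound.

apply F[0]=-3.922 → step 1: x=-0.000, v=-0.028, θ₁=-0.131, ω₁=-0.022, θ₂=-0.077, ω₂=0.030
apply F[1]=-6.961 → step 2: x=-0.002, v=-0.111, θ₁=-0.130, ω₁=0.104, θ₂=-0.076, ω₂=0.062
apply F[2]=-7.173 → step 3: x=-0.005, v=-0.199, θ₁=-0.127, ω₁=0.246, θ₂=-0.074, ω₂=0.094
apply F[3]=-6.472 → step 4: x=-0.010, v=-0.276, θ₁=-0.121, ω₁=0.362, θ₂=-0.072, ω₂=0.123
apply F[4]=-5.523 → step 5: x=-0.016, v=-0.338, θ₁=-0.113, ω₁=0.444, θ₂=-0.069, ω₂=0.149
apply F[5]=-4.574 → step 6: x=-0.023, v=-0.386, θ₁=-0.103, ω₁=0.496, θ₂=-0.066, ω₂=0.172
apply F[6]=-3.716 → step 7: x=-0.031, v=-0.422, θ₁=-0.093, ω₁=0.523, θ₂=-0.062, ω₂=0.191
apply F[7]=-2.970 → step 8: x=-0.040, v=-0.448, θ₁=-0.083, ω₁=0.531, θ₂=-0.058, ω₂=0.206
apply F[8]=-2.331 → step 9: x=-0.049, v=-0.465, θ₁=-0.072, ω₁=0.526, θ₂=-0.054, ω₂=0.218
apply F[9]=-1.783 → step 10: x=-0.058, v=-0.476, θ₁=-0.062, ω₁=0.511, θ₂=-0.050, ω₂=0.226
apply F[10]=-1.307 → step 11: x=-0.068, v=-0.481, θ₁=-0.052, ω₁=0.490, θ₂=-0.045, ω₂=0.232
apply F[11]=-0.893 → step 12: x=-0.077, v=-0.482, θ₁=-0.042, ω₁=0.464, θ₂=-0.041, ω₂=0.234
apply F[12]=-0.530 → step 13: x=-0.087, v=-0.479, θ₁=-0.033, ω₁=0.436, θ₂=-0.036, ω₂=0.234
apply F[13]=-0.209 → step 14: x=-0.097, v=-0.473, θ₁=-0.025, ω₁=0.406, θ₂=-0.031, ω₂=0.231
apply F[14]=+0.071 → step 15: x=-0.106, v=-0.465, θ₁=-0.017, ω₁=0.376, θ₂=-0.027, ω₂=0.227
apply F[15]=+0.317 → step 16: x=-0.115, v=-0.455, θ₁=-0.010, ω₁=0.345, θ₂=-0.022, ω₂=0.221
apply F[16]=+0.532 → step 17: x=-0.124, v=-0.442, θ₁=-0.003, ω₁=0.315, θ₂=-0.018, ω₂=0.214
apply F[17]=+0.718 → step 18: x=-0.133, v=-0.429, θ₁=0.003, ω₁=0.286, θ₂=-0.014, ω₂=0.205
apply F[18]=+0.879 → step 19: x=-0.141, v=-0.414, θ₁=0.008, ω₁=0.257, θ₂=-0.010, ω₂=0.196
apply F[19]=+1.014 → step 20: x=-0.149, v=-0.399, θ₁=0.013, ω₁=0.230, θ₂=-0.006, ω₂=0.186
apply F[20]=+1.129 → step 21: x=-0.157, v=-0.383, θ₁=0.017, ω₁=0.204, θ₂=-0.002, ω₂=0.175
apply F[21]=+1.222 → step 22: x=-0.165, v=-0.367, θ₁=0.021, ω₁=0.180, θ₂=0.001, ω₂=0.165
apply F[22]=+1.299 → step 23: x=-0.172, v=-0.351, θ₁=0.024, ω₁=0.157, θ₂=0.004, ω₂=0.154
apply F[23]=+1.360 → step 24: x=-0.179, v=-0.334, θ₁=0.027, ω₁=0.136, θ₂=0.007, ω₂=0.143
apply F[24]=+1.406 → step 25: x=-0.185, v=-0.318, θ₁=0.030, ω₁=0.117, θ₂=0.010, ω₂=0.132
apply F[25]=+1.440 → step 26: x=-0.191, v=-0.301, θ₁=0.032, ω₁=0.099, θ₂=0.013, ω₂=0.121
apply F[26]=+1.463 → step 27: x=-0.197, v=-0.285, θ₁=0.034, ω₁=0.082, θ₂=0.015, ω₂=0.110
apply F[27]=+1.476 → step 28: x=-0.203, v=-0.270, θ₁=0.035, ω₁=0.067, θ₂=0.017, ω₂=0.100
apply F[28]=+1.480 → step 29: x=-0.208, v=-0.254, θ₁=0.036, ω₁=0.054, θ₂=0.019, ω₂=0.090
apply F[29]=+1.479 → step 30: x=-0.213, v=-0.239, θ₁=0.037, ω₁=0.042, θ₂=0.021, ω₂=0.080
max |θ₂| = 0.077 ≤ 0.174 over all 31 states.

Answer: never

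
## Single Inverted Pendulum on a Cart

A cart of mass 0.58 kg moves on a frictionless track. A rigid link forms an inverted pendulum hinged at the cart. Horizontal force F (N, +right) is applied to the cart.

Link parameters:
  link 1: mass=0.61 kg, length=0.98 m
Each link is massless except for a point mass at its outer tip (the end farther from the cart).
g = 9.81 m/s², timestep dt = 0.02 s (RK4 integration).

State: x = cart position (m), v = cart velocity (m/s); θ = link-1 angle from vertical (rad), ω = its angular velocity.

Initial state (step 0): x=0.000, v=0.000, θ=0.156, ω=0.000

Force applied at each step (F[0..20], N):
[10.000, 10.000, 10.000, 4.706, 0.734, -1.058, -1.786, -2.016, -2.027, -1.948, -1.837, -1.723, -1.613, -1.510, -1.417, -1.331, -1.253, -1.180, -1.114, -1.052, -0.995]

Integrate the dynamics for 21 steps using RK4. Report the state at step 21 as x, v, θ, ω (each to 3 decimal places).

apply F[0]=+10.000 → step 1: x=0.003, v=0.306, θ=0.153, ω=-0.277
apply F[1]=+10.000 → step 2: x=0.012, v=0.614, θ=0.145, ω=-0.558
apply F[2]=+10.000 → step 3: x=0.028, v=0.925, θ=0.131, ω=-0.846
apply F[3]=+4.706 → step 4: x=0.047, v=1.063, θ=0.113, ω=-0.960
apply F[4]=+0.734 → step 5: x=0.069, v=1.069, θ=0.094, ω=-0.946
apply F[5]=-1.058 → step 6: x=0.090, v=1.017, θ=0.076, ω=-0.876
apply F[6]=-1.786 → step 7: x=0.109, v=0.943, θ=0.059, ω=-0.787
apply F[7]=-2.016 → step 8: x=0.127, v=0.863, θ=0.044, ω=-0.696
apply F[8]=-2.027 → step 9: x=0.144, v=0.786, θ=0.031, ω=-0.610
apply F[9]=-1.948 → step 10: x=0.159, v=0.714, θ=0.020, ω=-0.531
apply F[10]=-1.837 → step 11: x=0.172, v=0.648, θ=0.010, ω=-0.461
apply F[11]=-1.723 → step 12: x=0.185, v=0.587, θ=0.001, ω=-0.398
apply F[12]=-1.613 → step 13: x=0.196, v=0.532, θ=-0.006, ω=-0.342
apply F[13]=-1.510 → step 14: x=0.206, v=0.482, θ=-0.013, ω=-0.293
apply F[14]=-1.417 → step 15: x=0.215, v=0.436, θ=-0.018, ω=-0.249
apply F[15]=-1.331 → step 16: x=0.224, v=0.395, θ=-0.023, ω=-0.211
apply F[16]=-1.253 → step 17: x=0.231, v=0.356, θ=-0.026, ω=-0.177
apply F[17]=-1.180 → step 18: x=0.238, v=0.321, θ=-0.030, ω=-0.147
apply F[18]=-1.114 → step 19: x=0.244, v=0.290, θ=-0.032, ω=-0.120
apply F[19]=-1.052 → step 20: x=0.249, v=0.260, θ=-0.035, ω=-0.097
apply F[20]=-0.995 → step 21: x=0.254, v=0.233, θ=-0.036, ω=-0.077

Answer: x=0.254, v=0.233, θ=-0.036, ω=-0.077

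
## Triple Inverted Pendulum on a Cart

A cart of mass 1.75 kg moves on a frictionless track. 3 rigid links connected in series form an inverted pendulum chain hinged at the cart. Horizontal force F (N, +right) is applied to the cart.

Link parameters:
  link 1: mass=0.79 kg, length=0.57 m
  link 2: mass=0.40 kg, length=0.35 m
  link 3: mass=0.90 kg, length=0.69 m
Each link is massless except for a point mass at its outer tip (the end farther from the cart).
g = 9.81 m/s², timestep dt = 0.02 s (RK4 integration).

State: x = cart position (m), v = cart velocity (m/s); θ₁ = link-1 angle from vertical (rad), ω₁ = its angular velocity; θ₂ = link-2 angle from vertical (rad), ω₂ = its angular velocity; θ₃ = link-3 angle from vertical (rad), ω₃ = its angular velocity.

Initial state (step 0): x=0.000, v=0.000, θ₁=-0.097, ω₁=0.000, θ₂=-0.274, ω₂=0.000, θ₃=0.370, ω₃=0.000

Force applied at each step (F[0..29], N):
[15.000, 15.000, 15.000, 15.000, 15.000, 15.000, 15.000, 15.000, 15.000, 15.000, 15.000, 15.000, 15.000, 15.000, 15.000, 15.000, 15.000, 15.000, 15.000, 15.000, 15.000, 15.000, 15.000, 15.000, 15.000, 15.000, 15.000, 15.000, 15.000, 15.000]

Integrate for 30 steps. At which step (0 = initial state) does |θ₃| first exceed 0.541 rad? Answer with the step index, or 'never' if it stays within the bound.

apply F[0]=+15.000 → step 1: x=0.002, v=0.186, θ₁=-0.100, ω₁=-0.311, θ₂=-0.279, ω₂=-0.451, θ₃=0.373, ω₃=0.263
apply F[1]=+15.000 → step 2: x=0.007, v=0.372, θ₁=-0.109, ω₁=-0.626, θ₂=-0.292, ω₂=-0.882, θ₃=0.380, ω₃=0.516
apply F[2]=+15.000 → step 3: x=0.017, v=0.559, θ₁=-0.125, ω₁=-0.951, θ₂=-0.314, ω₂=-1.272, θ₃=0.393, ω₃=0.747
apply F[3]=+15.000 → step 4: x=0.030, v=0.746, θ₁=-0.148, ω₁=-1.288, θ₂=-0.342, ω₂=-1.604, θ₃=0.410, ω₃=0.948
apply F[4]=+15.000 → step 5: x=0.047, v=0.933, θ₁=-0.177, ω₁=-1.639, θ₂=-0.377, ω₂=-1.866, θ₃=0.431, ω₃=1.112
apply F[5]=+15.000 → step 6: x=0.067, v=1.120, θ₁=-0.213, ω₁=-2.007, θ₂=-0.417, ω₂=-2.049, θ₃=0.454, ω₃=1.234
apply F[6]=+15.000 → step 7: x=0.091, v=1.304, θ₁=-0.257, ω₁=-2.390, θ₂=-0.459, ω₂=-2.150, θ₃=0.480, ω₃=1.310
apply F[7]=+15.000 → step 8: x=0.119, v=1.485, θ₁=-0.309, ω₁=-2.786, θ₂=-0.502, ω₂=-2.173, θ₃=0.506, ω₃=1.337
apply F[8]=+15.000 → step 9: x=0.151, v=1.659, θ₁=-0.369, ω₁=-3.190, θ₂=-0.545, ω₂=-2.124, θ₃=0.533, ω₃=1.313
apply F[9]=+15.000 → step 10: x=0.186, v=1.822, θ₁=-0.437, ω₁=-3.597, θ₂=-0.587, ω₂=-2.018, θ₃=0.559, ω₃=1.237
apply F[10]=+15.000 → step 11: x=0.224, v=1.971, θ₁=-0.513, ω₁=-3.999, θ₂=-0.626, ω₂=-1.875, θ₃=0.582, ω₃=1.105
apply F[11]=+15.000 → step 12: x=0.264, v=2.102, θ₁=-0.596, ω₁=-4.385, θ₂=-0.662, ω₂=-1.721, θ₃=0.602, ω₃=0.917
apply F[12]=+15.000 → step 13: x=0.307, v=2.210, θ₁=-0.688, ω₁=-4.749, θ₂=-0.695, ω₂=-1.588, θ₃=0.618, ω₃=0.673
apply F[13]=+15.000 → step 14: x=0.353, v=2.292, θ₁=-0.786, ω₁=-5.082, θ₂=-0.725, ω₂=-1.508, θ₃=0.629, ω₃=0.375
apply F[14]=+15.000 → step 15: x=0.399, v=2.348, θ₁=-0.891, ω₁=-5.382, θ₂=-0.755, ω₂=-1.511, θ₃=0.633, ω₃=0.031
apply F[15]=+15.000 → step 16: x=0.446, v=2.377, θ₁=-1.001, ω₁=-5.649, θ₂=-0.787, ω₂=-1.617, θ₃=0.630, ω₃=-0.355
apply F[16]=+15.000 → step 17: x=0.494, v=2.380, θ₁=-1.117, ω₁=-5.886, θ₂=-0.821, ω₂=-1.837, θ₃=0.619, ω₃=-0.773
apply F[17]=+15.000 → step 18: x=0.541, v=2.358, θ₁=-1.237, ω₁=-6.098, θ₂=-0.861, ω₂=-2.172, θ₃=0.599, ω₃=-1.222
apply F[18]=+15.000 → step 19: x=0.588, v=2.314, θ₁=-1.360, ω₁=-6.291, θ₂=-0.908, ω₂=-2.618, θ₃=0.570, ω₃=-1.698
apply F[19]=+15.000 → step 20: x=0.634, v=2.249, θ₁=-1.488, ω₁=-6.469, θ₂=-0.966, ω₂=-3.165, θ₃=0.531, ω₃=-2.207
apply F[20]=+15.000 → step 21: x=0.678, v=2.166, θ₁=-1.619, ω₁=-6.633, θ₂=-1.036, ω₂=-3.799, θ₃=0.481, ω₃=-2.754
apply F[21]=+15.000 → step 22: x=0.720, v=2.065, θ₁=-1.753, ω₁=-6.785, θ₂=-1.119, ω₂=-4.504, θ₃=0.420, ω₃=-3.353
apply F[22]=+15.000 → step 23: x=0.760, v=1.950, θ₁=-1.890, ω₁=-6.921, θ₂=-1.216, ω₂=-5.259, θ₃=0.347, ω₃=-4.017
apply F[23]=+15.000 → step 24: x=0.798, v=1.823, θ₁=-2.030, ω₁=-7.033, θ₂=-1.329, ω₂=-6.035, θ₃=0.259, ω₃=-4.761
apply F[24]=+15.000 → step 25: x=0.833, v=1.692, θ₁=-2.171, ω₁=-7.112, θ₂=-1.457, ω₂=-6.786, θ₃=0.155, ω₃=-5.600
apply F[25]=+15.000 → step 26: x=0.866, v=1.563, θ₁=-2.314, ω₁=-7.142, θ₂=-1.600, ω₂=-7.444, θ₃=0.034, ω₃=-6.541
apply F[26]=+15.000 → step 27: x=0.896, v=1.450, θ₁=-2.457, ω₁=-7.106, θ₂=-1.754, ω₂=-7.900, θ₃=-0.107, ω₃=-7.579
apply F[27]=+15.000 → step 28: x=0.924, v=1.368, θ₁=-2.598, ω₁=-6.987, θ₂=-1.914, ω₂=-8.000, θ₃=-0.269, ω₃=-8.685
apply F[28]=+15.000 → step 29: x=0.951, v=1.332, θ₁=-2.736, ω₁=-6.770, θ₂=-2.070, ω₂=-7.555, θ₃=-0.454, ω₃=-9.805
apply F[29]=+15.000 → step 30: x=0.978, v=1.355, θ₁=-2.868, ω₁=-6.444, θ₂=-2.211, ω₂=-6.382, θ₃=-0.661, ω₃=-10.875
|θ₃| = 0.559 > 0.541 first at step 10.

Answer: 10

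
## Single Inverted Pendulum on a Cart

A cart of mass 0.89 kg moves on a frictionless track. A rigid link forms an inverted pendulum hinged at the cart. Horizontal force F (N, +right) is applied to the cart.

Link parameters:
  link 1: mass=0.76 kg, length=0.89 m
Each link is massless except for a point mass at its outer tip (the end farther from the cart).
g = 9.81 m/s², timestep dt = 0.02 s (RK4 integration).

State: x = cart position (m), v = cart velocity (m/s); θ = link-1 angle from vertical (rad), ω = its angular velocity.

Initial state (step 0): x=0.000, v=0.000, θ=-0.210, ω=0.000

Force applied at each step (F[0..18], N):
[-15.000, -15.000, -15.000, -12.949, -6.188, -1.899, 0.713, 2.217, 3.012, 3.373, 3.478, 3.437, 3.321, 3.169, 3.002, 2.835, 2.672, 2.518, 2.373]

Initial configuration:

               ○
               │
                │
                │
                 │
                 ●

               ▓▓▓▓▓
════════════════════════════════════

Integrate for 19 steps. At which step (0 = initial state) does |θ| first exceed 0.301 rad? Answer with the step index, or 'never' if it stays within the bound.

apply F[0]=-15.000 → step 1: x=-0.003, v=-0.292, θ=-0.207, ω=0.276
apply F[1]=-15.000 → step 2: x=-0.012, v=-0.587, θ=-0.199, ω=0.555
apply F[2]=-15.000 → step 3: x=-0.026, v=-0.884, θ=-0.185, ω=0.841
apply F[3]=-12.949 → step 4: x=-0.047, v=-1.142, θ=-0.166, ω=1.088
apply F[4]=-6.188 → step 5: x=-0.071, v=-1.256, θ=-0.143, ω=1.181
apply F[5]=-1.899 → step 6: x=-0.096, v=-1.280, θ=-0.120, ω=1.178
apply F[6]=+0.713 → step 7: x=-0.121, v=-1.248, θ=-0.097, ω=1.119
apply F[7]=+2.217 → step 8: x=-0.146, v=-1.186, θ=-0.075, ω=1.030
apply F[8]=+3.012 → step 9: x=-0.169, v=-1.109, θ=-0.055, ω=0.929
apply F[9]=+3.373 → step 10: x=-0.190, v=-1.026, θ=-0.038, ω=0.826
apply F[10]=+3.478 → step 11: x=-0.210, v=-0.943, θ=-0.022, ω=0.726
apply F[11]=+3.437 → step 12: x=-0.228, v=-0.863, θ=-0.009, ω=0.633
apply F[12]=+3.321 → step 13: x=-0.244, v=-0.788, θ=0.003, ω=0.548
apply F[13]=+3.169 → step 14: x=-0.259, v=-0.718, θ=0.013, ω=0.472
apply F[14]=+3.002 → step 15: x=-0.273, v=-0.654, θ=0.022, ω=0.403
apply F[15]=+2.835 → step 16: x=-0.285, v=-0.594, θ=0.029, ω=0.342
apply F[16]=+2.672 → step 17: x=-0.297, v=-0.540, θ=0.036, ω=0.288
apply F[17]=+2.518 → step 18: x=-0.307, v=-0.490, θ=0.041, ω=0.240
apply F[18]=+2.373 → step 19: x=-0.316, v=-0.444, θ=0.045, ω=0.198
max |θ| = 0.210 ≤ 0.301 over all 20 states.

Answer: never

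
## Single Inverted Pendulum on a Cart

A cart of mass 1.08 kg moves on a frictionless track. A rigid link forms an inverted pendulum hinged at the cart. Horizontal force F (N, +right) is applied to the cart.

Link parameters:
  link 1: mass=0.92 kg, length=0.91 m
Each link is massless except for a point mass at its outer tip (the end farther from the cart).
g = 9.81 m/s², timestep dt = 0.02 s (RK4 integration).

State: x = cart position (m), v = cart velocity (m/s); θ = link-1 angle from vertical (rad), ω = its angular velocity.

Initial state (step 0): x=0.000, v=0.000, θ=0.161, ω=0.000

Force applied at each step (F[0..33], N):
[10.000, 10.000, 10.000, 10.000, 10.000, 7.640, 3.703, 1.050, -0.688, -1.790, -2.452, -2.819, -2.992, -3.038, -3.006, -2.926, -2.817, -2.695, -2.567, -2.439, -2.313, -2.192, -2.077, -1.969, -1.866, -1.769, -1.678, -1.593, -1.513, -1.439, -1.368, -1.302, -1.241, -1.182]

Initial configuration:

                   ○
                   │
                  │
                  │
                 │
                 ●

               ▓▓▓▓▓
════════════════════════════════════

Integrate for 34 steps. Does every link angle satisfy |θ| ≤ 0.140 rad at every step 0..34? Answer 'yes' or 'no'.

Answer: no

Derivation:
apply F[0]=+10.000 → step 1: x=0.002, v=0.155, θ=0.160, ω=-0.134
apply F[1]=+10.000 → step 2: x=0.006, v=0.311, θ=0.156, ω=-0.270
apply F[2]=+10.000 → step 3: x=0.014, v=0.469, θ=0.149, ω=-0.408
apply F[3]=+10.000 → step 4: x=0.025, v=0.628, θ=0.139, ω=-0.550
apply F[4]=+10.000 → step 5: x=0.039, v=0.789, θ=0.127, ω=-0.697
apply F[5]=+7.640 → step 6: x=0.056, v=0.911, θ=0.112, ω=-0.804
apply F[6]=+3.703 → step 7: x=0.075, v=0.963, θ=0.095, ω=-0.838
apply F[7]=+1.050 → step 8: x=0.094, v=0.969, θ=0.079, ω=-0.826
apply F[8]=-0.688 → step 9: x=0.113, v=0.945, θ=0.063, ω=-0.785
apply F[9]=-1.790 → step 10: x=0.132, v=0.903, θ=0.048, ω=-0.727
apply F[10]=-2.452 → step 11: x=0.149, v=0.851, θ=0.034, ω=-0.661
apply F[11]=-2.819 → step 12: x=0.166, v=0.795, θ=0.021, ω=-0.593
apply F[12]=-2.992 → step 13: x=0.181, v=0.737, θ=0.010, ω=-0.526
apply F[13]=-3.038 → step 14: x=0.195, v=0.680, θ=0.000, ω=-0.462
apply F[14]=-3.006 → step 15: x=0.208, v=0.625, θ=-0.009, ω=-0.403
apply F[15]=-2.926 → step 16: x=0.220, v=0.573, θ=-0.016, ω=-0.348
apply F[16]=-2.817 → step 17: x=0.231, v=0.524, θ=-0.022, ω=-0.299
apply F[17]=-2.695 → step 18: x=0.241, v=0.478, θ=-0.028, ω=-0.254
apply F[18]=-2.567 → step 19: x=0.250, v=0.436, θ=-0.033, ω=-0.214
apply F[19]=-2.439 → step 20: x=0.259, v=0.396, θ=-0.037, ω=-0.178
apply F[20]=-2.313 → step 21: x=0.266, v=0.360, θ=-0.040, ω=-0.146
apply F[21]=-2.192 → step 22: x=0.273, v=0.326, θ=-0.043, ω=-0.118
apply F[22]=-2.077 → step 23: x=0.279, v=0.295, θ=-0.045, ω=-0.094
apply F[23]=-1.969 → step 24: x=0.285, v=0.266, θ=-0.046, ω=-0.072
apply F[24]=-1.866 → step 25: x=0.290, v=0.239, θ=-0.048, ω=-0.053
apply F[25]=-1.769 → step 26: x=0.295, v=0.215, θ=-0.048, ω=-0.036
apply F[26]=-1.678 → step 27: x=0.299, v=0.192, θ=-0.049, ω=-0.021
apply F[27]=-1.593 → step 28: x=0.302, v=0.171, θ=-0.049, ω=-0.008
apply F[28]=-1.513 → step 29: x=0.305, v=0.151, θ=-0.049, ω=0.003
apply F[29]=-1.439 → step 30: x=0.308, v=0.132, θ=-0.049, ω=0.012
apply F[30]=-1.368 → step 31: x=0.311, v=0.115, θ=-0.049, ω=0.020
apply F[31]=-1.302 → step 32: x=0.313, v=0.099, θ=-0.048, ω=0.027
apply F[32]=-1.241 → step 33: x=0.315, v=0.084, θ=-0.048, ω=0.033
apply F[33]=-1.182 → step 34: x=0.316, v=0.071, θ=-0.047, ω=0.039
Max |angle| over trajectory = 0.161 rad; bound = 0.140 → exceeded.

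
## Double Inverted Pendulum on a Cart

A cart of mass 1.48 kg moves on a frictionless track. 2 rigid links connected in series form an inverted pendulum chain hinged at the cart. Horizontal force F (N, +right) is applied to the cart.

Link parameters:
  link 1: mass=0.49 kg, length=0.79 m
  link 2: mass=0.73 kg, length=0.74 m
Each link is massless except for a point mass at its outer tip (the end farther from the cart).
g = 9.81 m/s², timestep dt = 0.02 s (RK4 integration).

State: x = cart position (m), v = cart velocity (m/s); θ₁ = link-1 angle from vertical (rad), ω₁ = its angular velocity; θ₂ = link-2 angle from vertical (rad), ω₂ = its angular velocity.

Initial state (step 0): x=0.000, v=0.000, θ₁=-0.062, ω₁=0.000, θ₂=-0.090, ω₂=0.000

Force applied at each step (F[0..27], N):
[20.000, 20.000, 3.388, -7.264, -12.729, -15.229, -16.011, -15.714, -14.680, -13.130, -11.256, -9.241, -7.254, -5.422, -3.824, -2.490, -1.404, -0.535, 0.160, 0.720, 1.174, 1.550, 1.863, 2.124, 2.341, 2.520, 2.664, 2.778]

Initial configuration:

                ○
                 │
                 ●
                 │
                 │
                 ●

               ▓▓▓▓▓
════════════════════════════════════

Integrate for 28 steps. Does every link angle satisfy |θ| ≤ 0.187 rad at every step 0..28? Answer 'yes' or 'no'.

apply F[0]=+20.000 → step 1: x=0.003, v=0.279, θ₁=-0.066, ω₁=-0.360, θ₂=-0.090, ω₂=-0.016
apply F[1]=+20.000 → step 2: x=0.011, v=0.560, θ₁=-0.076, ω₁=-0.725, θ₂=-0.091, ω₂=-0.028
apply F[2]=+3.388 → step 3: x=0.023, v=0.618, θ₁=-0.092, ω₁=-0.817, θ₂=-0.091, ω₂=-0.032
apply F[3]=-7.264 → step 4: x=0.034, v=0.536, θ₁=-0.107, ω₁=-0.741, θ₂=-0.092, ω₂=-0.026
apply F[4]=-12.729 → step 5: x=0.044, v=0.383, θ₁=-0.121, ω₁=-0.586, θ₂=-0.092, ω₂=-0.011
apply F[5]=-15.229 → step 6: x=0.049, v=0.199, θ₁=-0.130, ω₁=-0.400, θ₂=-0.092, ω₂=0.013
apply F[6]=-16.011 → step 7: x=0.052, v=0.007, θ₁=-0.137, ω₁=-0.209, θ₂=-0.092, ω₂=0.044
apply F[7]=-15.714 → step 8: x=0.050, v=-0.181, θ₁=-0.139, ω₁=-0.027, θ₂=-0.090, ω₂=0.078
apply F[8]=-14.680 → step 9: x=0.044, v=-0.354, θ₁=-0.138, ω₁=0.136, θ₂=-0.089, ω₂=0.114
apply F[9]=-13.130 → step 10: x=0.036, v=-0.508, θ₁=-0.134, ω₁=0.276, θ₂=-0.086, ω₂=0.149
apply F[10]=-11.256 → step 11: x=0.024, v=-0.637, θ₁=-0.127, ω₁=0.388, θ₂=-0.083, ω₂=0.182
apply F[11]=-9.241 → step 12: x=0.011, v=-0.742, θ₁=-0.118, ω₁=0.472, θ₂=-0.079, ω₂=0.211
apply F[12]=-7.254 → step 13: x=-0.005, v=-0.821, θ₁=-0.108, ω₁=0.530, θ₂=-0.074, ω₂=0.235
apply F[13]=-5.422 → step 14: x=-0.022, v=-0.878, θ₁=-0.097, ω₁=0.565, θ₂=-0.069, ω₂=0.256
apply F[14]=-3.824 → step 15: x=-0.040, v=-0.915, θ₁=-0.086, ω₁=0.580, θ₂=-0.064, ω₂=0.272
apply F[15]=-2.490 → step 16: x=-0.058, v=-0.936, θ₁=-0.074, ω₁=0.579, θ₂=-0.058, ω₂=0.285
apply F[16]=-1.404 → step 17: x=-0.077, v=-0.944, θ₁=-0.063, ω₁=0.568, θ₂=-0.053, ω₂=0.293
apply F[17]=-0.535 → step 18: x=-0.096, v=-0.942, θ₁=-0.052, ω₁=0.549, θ₂=-0.047, ω₂=0.298
apply F[18]=+0.160 → step 19: x=-0.115, v=-0.933, θ₁=-0.041, ω₁=0.524, θ₂=-0.041, ω₂=0.300
apply F[19]=+0.720 → step 20: x=-0.133, v=-0.918, θ₁=-0.031, ω₁=0.496, θ₂=-0.035, ω₂=0.299
apply F[20]=+1.174 → step 21: x=-0.152, v=-0.898, θ₁=-0.021, ω₁=0.467, θ₂=-0.029, ω₂=0.295
apply F[21]=+1.550 → step 22: x=-0.169, v=-0.874, θ₁=-0.012, ω₁=0.436, θ₂=-0.023, ω₂=0.289
apply F[22]=+1.863 → step 23: x=-0.186, v=-0.848, θ₁=-0.004, ω₁=0.405, θ₂=-0.017, ω₂=0.282
apply F[23]=+2.124 → step 24: x=-0.203, v=-0.819, θ₁=0.004, ω₁=0.374, θ₂=-0.012, ω₂=0.272
apply F[24]=+2.341 → step 25: x=-0.219, v=-0.788, θ₁=0.011, ω₁=0.343, θ₂=-0.006, ω₂=0.261
apply F[25]=+2.520 → step 26: x=-0.235, v=-0.757, θ₁=0.018, ω₁=0.313, θ₂=-0.001, ω₂=0.250
apply F[26]=+2.664 → step 27: x=-0.249, v=-0.724, θ₁=0.024, ω₁=0.284, θ₂=0.004, ω₂=0.237
apply F[27]=+2.778 → step 28: x=-0.264, v=-0.691, θ₁=0.029, ω₁=0.255, θ₂=0.008, ω₂=0.224
Max |angle| over trajectory = 0.139 rad; bound = 0.187 → within bound.

Answer: yes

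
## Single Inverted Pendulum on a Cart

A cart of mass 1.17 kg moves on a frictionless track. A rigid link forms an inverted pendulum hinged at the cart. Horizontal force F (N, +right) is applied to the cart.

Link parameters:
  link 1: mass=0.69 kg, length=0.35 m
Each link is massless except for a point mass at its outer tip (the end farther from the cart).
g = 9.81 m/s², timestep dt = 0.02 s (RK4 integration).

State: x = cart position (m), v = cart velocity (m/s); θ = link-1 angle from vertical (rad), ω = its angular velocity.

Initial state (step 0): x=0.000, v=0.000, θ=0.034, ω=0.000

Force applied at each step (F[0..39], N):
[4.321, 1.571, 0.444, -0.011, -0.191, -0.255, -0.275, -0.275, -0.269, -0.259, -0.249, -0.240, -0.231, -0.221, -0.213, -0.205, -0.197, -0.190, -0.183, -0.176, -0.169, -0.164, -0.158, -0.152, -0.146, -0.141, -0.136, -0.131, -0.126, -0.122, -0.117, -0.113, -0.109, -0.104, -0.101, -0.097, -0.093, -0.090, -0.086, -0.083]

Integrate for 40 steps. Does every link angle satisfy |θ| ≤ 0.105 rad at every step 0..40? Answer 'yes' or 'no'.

Answer: yes

Derivation:
apply F[0]=+4.321 → step 1: x=0.001, v=0.070, θ=0.032, ω=-0.181
apply F[1]=+1.571 → step 2: x=0.002, v=0.093, θ=0.028, ω=-0.231
apply F[2]=+0.444 → step 3: x=0.004, v=0.098, θ=0.023, ω=-0.230
apply F[3]=-0.011 → step 4: x=0.006, v=0.095, θ=0.019, ω=-0.210
apply F[4]=-0.191 → step 5: x=0.008, v=0.090, θ=0.015, ω=-0.186
apply F[5]=-0.255 → step 6: x=0.010, v=0.084, θ=0.012, ω=-0.161
apply F[6]=-0.275 → step 7: x=0.011, v=0.078, θ=0.009, ω=-0.139
apply F[7]=-0.275 → step 8: x=0.013, v=0.073, θ=0.006, ω=-0.119
apply F[8]=-0.269 → step 9: x=0.014, v=0.068, θ=0.004, ω=-0.101
apply F[9]=-0.259 → step 10: x=0.016, v=0.063, θ=0.002, ω=-0.086
apply F[10]=-0.249 → step 11: x=0.017, v=0.058, θ=0.000, ω=-0.073
apply F[11]=-0.240 → step 12: x=0.018, v=0.054, θ=-0.001, ω=-0.061
apply F[12]=-0.231 → step 13: x=0.019, v=0.051, θ=-0.002, ω=-0.051
apply F[13]=-0.221 → step 14: x=0.020, v=0.047, θ=-0.003, ω=-0.042
apply F[14]=-0.213 → step 15: x=0.021, v=0.044, θ=-0.004, ω=-0.035
apply F[15]=-0.205 → step 16: x=0.022, v=0.041, θ=-0.004, ω=-0.029
apply F[16]=-0.197 → step 17: x=0.023, v=0.038, θ=-0.005, ω=-0.023
apply F[17]=-0.190 → step 18: x=0.023, v=0.035, θ=-0.005, ω=-0.018
apply F[18]=-0.183 → step 19: x=0.024, v=0.033, θ=-0.006, ω=-0.014
apply F[19]=-0.176 → step 20: x=0.025, v=0.030, θ=-0.006, ω=-0.011
apply F[20]=-0.169 → step 21: x=0.025, v=0.028, θ=-0.006, ω=-0.008
apply F[21]=-0.164 → step 22: x=0.026, v=0.026, θ=-0.006, ω=-0.005
apply F[22]=-0.158 → step 23: x=0.026, v=0.024, θ=-0.006, ω=-0.003
apply F[23]=-0.152 → step 24: x=0.027, v=0.022, θ=-0.006, ω=-0.001
apply F[24]=-0.146 → step 25: x=0.027, v=0.020, θ=-0.006, ω=0.001
apply F[25]=-0.141 → step 26: x=0.027, v=0.019, θ=-0.006, ω=0.002
apply F[26]=-0.136 → step 27: x=0.028, v=0.017, θ=-0.006, ω=0.003
apply F[27]=-0.131 → step 28: x=0.028, v=0.016, θ=-0.006, ω=0.004
apply F[28]=-0.126 → step 29: x=0.028, v=0.014, θ=-0.006, ω=0.005
apply F[29]=-0.122 → step 30: x=0.029, v=0.013, θ=-0.006, ω=0.006
apply F[30]=-0.117 → step 31: x=0.029, v=0.011, θ=-0.006, ω=0.006
apply F[31]=-0.113 → step 32: x=0.029, v=0.010, θ=-0.006, ω=0.006
apply F[32]=-0.109 → step 33: x=0.029, v=0.009, θ=-0.006, ω=0.007
apply F[33]=-0.104 → step 34: x=0.030, v=0.008, θ=-0.005, ω=0.007
apply F[34]=-0.101 → step 35: x=0.030, v=0.007, θ=-0.005, ω=0.007
apply F[35]=-0.097 → step 36: x=0.030, v=0.006, θ=-0.005, ω=0.007
apply F[36]=-0.093 → step 37: x=0.030, v=0.005, θ=-0.005, ω=0.007
apply F[37]=-0.090 → step 38: x=0.030, v=0.004, θ=-0.005, ω=0.008
apply F[38]=-0.086 → step 39: x=0.030, v=0.003, θ=-0.005, ω=0.008
apply F[39]=-0.083 → step 40: x=0.030, v=0.002, θ=-0.004, ω=0.008
Max |angle| over trajectory = 0.034 rad; bound = 0.105 → within bound.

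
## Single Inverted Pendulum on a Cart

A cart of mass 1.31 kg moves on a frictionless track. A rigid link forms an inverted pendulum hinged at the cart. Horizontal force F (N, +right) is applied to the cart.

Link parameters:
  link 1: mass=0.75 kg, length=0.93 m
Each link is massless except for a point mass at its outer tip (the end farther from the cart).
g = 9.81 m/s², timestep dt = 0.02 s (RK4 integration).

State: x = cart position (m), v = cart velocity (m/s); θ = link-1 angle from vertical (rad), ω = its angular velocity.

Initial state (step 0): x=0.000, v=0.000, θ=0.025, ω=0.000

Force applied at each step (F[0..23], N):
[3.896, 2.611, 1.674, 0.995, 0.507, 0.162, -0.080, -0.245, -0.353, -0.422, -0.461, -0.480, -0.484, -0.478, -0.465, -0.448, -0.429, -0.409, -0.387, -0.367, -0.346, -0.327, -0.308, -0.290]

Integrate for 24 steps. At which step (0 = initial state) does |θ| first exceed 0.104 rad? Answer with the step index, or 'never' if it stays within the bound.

apply F[0]=+3.896 → step 1: x=0.001, v=0.057, θ=0.024, ω=-0.056
apply F[1]=+2.611 → step 2: x=0.002, v=0.094, θ=0.023, ω=-0.091
apply F[2]=+1.674 → step 3: x=0.004, v=0.117, θ=0.021, ω=-0.111
apply F[3]=+0.995 → step 4: x=0.007, v=0.130, θ=0.019, ω=-0.121
apply F[4]=+0.507 → step 5: x=0.009, v=0.136, θ=0.016, ω=-0.123
apply F[5]=+0.162 → step 6: x=0.012, v=0.136, θ=0.014, ω=-0.121
apply F[6]=-0.080 → step 7: x=0.015, v=0.134, θ=0.011, ω=-0.115
apply F[7]=-0.245 → step 8: x=0.017, v=0.129, θ=0.009, ω=-0.108
apply F[8]=-0.353 → step 9: x=0.020, v=0.123, θ=0.007, ω=-0.099
apply F[9]=-0.422 → step 10: x=0.022, v=0.116, θ=0.005, ω=-0.090
apply F[10]=-0.461 → step 11: x=0.024, v=0.108, θ=0.004, ω=-0.081
apply F[11]=-0.480 → step 12: x=0.027, v=0.100, θ=0.002, ω=-0.073
apply F[12]=-0.484 → step 13: x=0.029, v=0.093, θ=0.001, ω=-0.064
apply F[13]=-0.478 → step 14: x=0.030, v=0.086, θ=-0.001, ω=-0.056
apply F[14]=-0.465 → step 15: x=0.032, v=0.079, θ=-0.002, ω=-0.049
apply F[15]=-0.448 → step 16: x=0.033, v=0.072, θ=-0.003, ω=-0.043
apply F[16]=-0.429 → step 17: x=0.035, v=0.066, θ=-0.003, ω=-0.036
apply F[17]=-0.409 → step 18: x=0.036, v=0.060, θ=-0.004, ω=-0.031
apply F[18]=-0.387 → step 19: x=0.037, v=0.054, θ=-0.005, ω=-0.026
apply F[19]=-0.367 → step 20: x=0.038, v=0.049, θ=-0.005, ω=-0.022
apply F[20]=-0.346 → step 21: x=0.039, v=0.045, θ=-0.005, ω=-0.018
apply F[21]=-0.327 → step 22: x=0.040, v=0.040, θ=-0.006, ω=-0.014
apply F[22]=-0.308 → step 23: x=0.041, v=0.036, θ=-0.006, ω=-0.011
apply F[23]=-0.290 → step 24: x=0.041, v=0.033, θ=-0.006, ω=-0.008
max |θ| = 0.025 ≤ 0.104 over all 25 states.

Answer: never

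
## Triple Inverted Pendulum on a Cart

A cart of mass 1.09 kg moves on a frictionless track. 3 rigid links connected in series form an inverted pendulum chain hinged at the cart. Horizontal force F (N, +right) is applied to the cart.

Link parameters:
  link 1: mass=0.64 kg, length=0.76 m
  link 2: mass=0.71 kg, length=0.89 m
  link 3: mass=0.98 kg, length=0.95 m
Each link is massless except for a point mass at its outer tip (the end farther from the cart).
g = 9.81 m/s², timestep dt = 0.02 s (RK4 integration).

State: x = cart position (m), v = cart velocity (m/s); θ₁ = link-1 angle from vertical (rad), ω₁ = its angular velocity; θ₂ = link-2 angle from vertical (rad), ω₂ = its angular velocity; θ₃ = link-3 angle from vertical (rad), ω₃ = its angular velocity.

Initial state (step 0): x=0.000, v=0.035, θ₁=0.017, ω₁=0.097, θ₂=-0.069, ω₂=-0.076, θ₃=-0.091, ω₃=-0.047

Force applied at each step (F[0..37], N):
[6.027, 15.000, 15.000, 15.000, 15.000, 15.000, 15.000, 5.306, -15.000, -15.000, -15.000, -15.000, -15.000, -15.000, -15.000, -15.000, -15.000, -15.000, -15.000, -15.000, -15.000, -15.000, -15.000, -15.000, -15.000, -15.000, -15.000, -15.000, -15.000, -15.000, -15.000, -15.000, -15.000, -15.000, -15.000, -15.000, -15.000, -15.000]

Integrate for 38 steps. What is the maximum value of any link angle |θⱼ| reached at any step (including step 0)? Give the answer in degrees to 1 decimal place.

apply F[0]=+6.027 → step 1: x=0.002, v=0.138, θ₁=0.018, ω₁=0.024, θ₂=-0.071, ω₂=-0.139, θ₃=-0.092, ω₃=-0.057
apply F[1]=+15.000 → step 2: x=0.007, v=0.406, θ₁=0.016, ω₁=-0.262, θ₂=-0.075, ω₂=-0.205, θ₃=-0.093, ω₃=-0.067
apply F[2]=+15.000 → step 3: x=0.018, v=0.676, θ₁=0.008, ω₁=-0.556, θ₂=-0.079, ω₂=-0.270, θ₃=-0.095, ω₃=-0.075
apply F[3]=+15.000 → step 4: x=0.034, v=0.951, θ₁=-0.006, ω₁=-0.864, θ₂=-0.085, ω₂=-0.329, θ₃=-0.096, ω₃=-0.081
apply F[4]=+15.000 → step 5: x=0.056, v=1.232, θ₁=-0.027, ω₁=-1.195, θ₂=-0.092, ω₂=-0.378, θ₃=-0.098, ω₃=-0.085
apply F[5]=+15.000 → step 6: x=0.084, v=1.520, θ₁=-0.054, ω₁=-1.555, θ₂=-0.100, ω₂=-0.412, θ₃=-0.100, ω₃=-0.086
apply F[6]=+15.000 → step 7: x=0.117, v=1.815, θ₁=-0.089, ω₁=-1.945, θ₂=-0.109, ω₂=-0.430, θ₃=-0.101, ω₃=-0.085
apply F[7]=+5.306 → step 8: x=0.154, v=1.939, θ₁=-0.130, ω₁=-2.134, θ₂=-0.117, ω₂=-0.434, θ₃=-0.103, ω₃=-0.082
apply F[8]=-15.000 → step 9: x=0.191, v=1.716, θ₁=-0.170, ω₁=-1.899, θ₂=-0.126, ω₂=-0.419, θ₃=-0.105, ω₃=-0.074
apply F[9]=-15.000 → step 10: x=0.223, v=1.512, θ₁=-0.206, ω₁=-1.720, θ₂=-0.134, ω₂=-0.383, θ₃=-0.106, ω₃=-0.063
apply F[10]=-15.000 → step 11: x=0.252, v=1.325, θ₁=-0.240, ω₁=-1.591, θ₂=-0.141, ω₂=-0.327, θ₃=-0.107, ω₃=-0.049
apply F[11]=-15.000 → step 12: x=0.276, v=1.152, θ₁=-0.270, ω₁=-1.508, θ₂=-0.147, ω₂=-0.252, θ₃=-0.108, ω₃=-0.032
apply F[12]=-15.000 → step 13: x=0.298, v=0.991, θ₁=-0.300, ω₁=-1.466, θ₂=-0.151, ω₂=-0.159, θ₃=-0.108, ω₃=-0.012
apply F[13]=-15.000 → step 14: x=0.316, v=0.840, θ₁=-0.329, ω₁=-1.461, θ₂=-0.153, ω₂=-0.048, θ₃=-0.108, ω₃=0.008
apply F[14]=-15.000 → step 15: x=0.331, v=0.696, θ₁=-0.359, ω₁=-1.488, θ₂=-0.153, ω₂=0.081, θ₃=-0.108, ω₃=0.028
apply F[15]=-15.000 → step 16: x=0.344, v=0.557, θ₁=-0.389, ω₁=-1.543, θ₂=-0.150, ω₂=0.228, θ₃=-0.107, ω₃=0.047
apply F[16]=-15.000 → step 17: x=0.354, v=0.422, θ₁=-0.421, ω₁=-1.622, θ₂=-0.144, ω₂=0.390, θ₃=-0.106, ω₃=0.063
apply F[17]=-15.000 → step 18: x=0.361, v=0.286, θ₁=-0.454, ω₁=-1.719, θ₂=-0.134, ω₂=0.568, θ₃=-0.105, ω₃=0.076
apply F[18]=-15.000 → step 19: x=0.365, v=0.149, θ₁=-0.490, ω₁=-1.828, θ₂=-0.121, ω₂=0.758, θ₃=-0.103, ω₃=0.084
apply F[19]=-15.000 → step 20: x=0.367, v=0.006, θ₁=-0.527, ω₁=-1.943, θ₂=-0.104, ω₂=0.957, θ₃=-0.101, ω₃=0.087
apply F[20]=-15.000 → step 21: x=0.365, v=-0.143, θ₁=-0.567, ω₁=-2.056, θ₂=-0.083, ω₂=1.162, θ₃=-0.100, ω₃=0.085
apply F[21]=-15.000 → step 22: x=0.361, v=-0.300, θ₁=-0.609, ω₁=-2.164, θ₂=-0.057, ω₂=1.367, θ₃=-0.098, ω₃=0.079
apply F[22]=-15.000 → step 23: x=0.353, v=-0.465, θ₁=-0.654, ω₁=-2.260, θ₂=-0.028, ω₂=1.570, θ₃=-0.097, ω₃=0.071
apply F[23]=-15.000 → step 24: x=0.342, v=-0.638, θ₁=-0.700, ω₁=-2.342, θ₂=0.005, ω₂=1.768, θ₃=-0.095, ω₃=0.061
apply F[24]=-15.000 → step 25: x=0.328, v=-0.819, θ₁=-0.747, ω₁=-2.409, θ₂=0.043, ω₂=1.959, θ₃=-0.094, ω₃=0.052
apply F[25]=-15.000 → step 26: x=0.309, v=-1.007, θ₁=-0.796, ω₁=-2.461, θ₂=0.084, ω₂=2.142, θ₃=-0.093, ω₃=0.045
apply F[26]=-15.000 → step 27: x=0.287, v=-1.199, θ₁=-0.846, ω₁=-2.497, θ₂=0.128, ω₂=2.317, θ₃=-0.092, ω₃=0.041
apply F[27]=-15.000 → step 28: x=0.261, v=-1.395, θ₁=-0.896, ω₁=-2.520, θ₂=0.176, ω₂=2.485, θ₃=-0.091, ω₃=0.043
apply F[28]=-15.000 → step 29: x=0.232, v=-1.593, θ₁=-0.946, ω₁=-2.530, θ₂=0.228, ω₂=2.647, θ₃=-0.091, ω₃=0.052
apply F[29]=-15.000 → step 30: x=0.198, v=-1.791, θ₁=-0.997, ω₁=-2.528, θ₂=0.282, ω₂=2.805, θ₃=-0.089, ω₃=0.070
apply F[30]=-15.000 → step 31: x=0.160, v=-1.988, θ₁=-1.047, ω₁=-2.516, θ₂=0.340, ω₂=2.959, θ₃=-0.088, ω₃=0.098
apply F[31]=-15.000 → step 32: x=0.118, v=-2.183, θ₁=-1.097, ω₁=-2.493, θ₂=0.401, ω₂=3.111, θ₃=-0.085, ω₃=0.139
apply F[32]=-15.000 → step 33: x=0.073, v=-2.373, θ₁=-1.147, ω₁=-2.462, θ₂=0.464, ω₂=3.262, θ₃=-0.082, ω₃=0.194
apply F[33]=-15.000 → step 34: x=0.023, v=-2.556, θ₁=-1.196, ω₁=-2.422, θ₂=0.531, ω₂=3.413, θ₃=-0.077, ω₃=0.267
apply F[34]=-15.000 → step 35: x=-0.030, v=-2.732, θ₁=-1.244, ω₁=-2.375, θ₂=0.601, ω₂=3.563, θ₃=-0.071, ω₃=0.360
apply F[35]=-15.000 → step 36: x=-0.086, v=-2.898, θ₁=-1.291, ω₁=-2.322, θ₂=0.674, ω₂=3.714, θ₃=-0.063, ω₃=0.475
apply F[36]=-15.000 → step 37: x=-0.145, v=-3.052, θ₁=-1.337, ω₁=-2.265, θ₂=0.749, ω₂=3.864, θ₃=-0.052, ω₃=0.618
apply F[37]=-15.000 → step 38: x=-0.208, v=-3.192, θ₁=-1.381, ω₁=-2.209, θ₂=0.828, ω₂=4.009, θ₃=-0.038, ω₃=0.790
Max |angle| over trajectory = 1.381 rad = 79.2°.

Answer: 79.2°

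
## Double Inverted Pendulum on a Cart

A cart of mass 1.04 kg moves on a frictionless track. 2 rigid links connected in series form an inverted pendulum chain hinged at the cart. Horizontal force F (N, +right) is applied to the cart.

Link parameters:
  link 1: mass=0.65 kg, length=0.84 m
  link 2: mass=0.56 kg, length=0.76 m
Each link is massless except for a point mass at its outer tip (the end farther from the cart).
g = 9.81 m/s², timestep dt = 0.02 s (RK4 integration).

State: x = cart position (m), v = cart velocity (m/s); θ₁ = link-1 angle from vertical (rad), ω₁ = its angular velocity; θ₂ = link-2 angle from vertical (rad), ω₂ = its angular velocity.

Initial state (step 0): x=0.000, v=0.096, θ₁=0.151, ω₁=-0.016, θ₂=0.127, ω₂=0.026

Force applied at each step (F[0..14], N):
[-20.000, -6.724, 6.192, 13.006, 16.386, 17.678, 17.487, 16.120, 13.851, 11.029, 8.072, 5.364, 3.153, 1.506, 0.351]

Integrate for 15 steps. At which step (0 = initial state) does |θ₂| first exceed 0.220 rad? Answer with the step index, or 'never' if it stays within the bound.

Answer: never

Derivation:
apply F[0]=-20.000 → step 1: x=-0.002, v=-0.312, θ₁=0.156, ω₁=0.503, θ₂=0.127, ω₂=0.018
apply F[1]=-6.724 → step 2: x=-0.010, v=-0.471, θ₁=0.168, ω₁=0.733, θ₂=0.128, ω₂=0.004
apply F[2]=+6.192 → step 3: x=-0.019, v=-0.392, θ₁=0.182, ω₁=0.691, θ₂=0.128, ω₂=-0.019
apply F[3]=+13.006 → step 4: x=-0.024, v=-0.191, θ₁=0.194, ω₁=0.514, θ₂=0.127, ω₂=-0.052
apply F[4]=+16.386 → step 5: x=-0.026, v=0.069, θ₁=0.202, ω₁=0.274, θ₂=0.125, ω₂=-0.095
apply F[5]=+17.678 → step 6: x=-0.021, v=0.351, θ₁=0.205, ω₁=0.014, θ₂=0.123, ω₂=-0.143
apply F[6]=+17.487 → step 7: x=-0.012, v=0.629, θ₁=0.203, ω₁=-0.242, θ₂=0.120, ω₂=-0.194
apply F[7]=+16.120 → step 8: x=0.003, v=0.883, θ₁=0.196, ω₁=-0.473, θ₂=0.115, ω₂=-0.242
apply F[8]=+13.851 → step 9: x=0.023, v=1.100, θ₁=0.184, ω₁=-0.664, θ₂=0.110, ω₂=-0.285
apply F[9]=+11.029 → step 10: x=0.047, v=1.268, θ₁=0.170, ω₁=-0.805, θ₂=0.104, ω₂=-0.321
apply F[10]=+8.072 → step 11: x=0.073, v=1.386, θ₁=0.153, ω₁=-0.894, θ₂=0.097, ω₂=-0.351
apply F[11]=+5.364 → step 12: x=0.102, v=1.458, θ₁=0.135, ω₁=-0.935, θ₂=0.090, ω₂=-0.374
apply F[12]=+3.153 → step 13: x=0.131, v=1.492, θ₁=0.116, ω₁=-0.939, θ₂=0.082, ω₂=-0.391
apply F[13]=+1.506 → step 14: x=0.161, v=1.499, θ₁=0.097, ω₁=-0.917, θ₂=0.074, ω₂=-0.404
apply F[14]=+0.351 → step 15: x=0.191, v=1.487, θ₁=0.079, ω₁=-0.879, θ₂=0.066, ω₂=-0.412
max |θ₂| = 0.128 ≤ 0.220 over all 16 states.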